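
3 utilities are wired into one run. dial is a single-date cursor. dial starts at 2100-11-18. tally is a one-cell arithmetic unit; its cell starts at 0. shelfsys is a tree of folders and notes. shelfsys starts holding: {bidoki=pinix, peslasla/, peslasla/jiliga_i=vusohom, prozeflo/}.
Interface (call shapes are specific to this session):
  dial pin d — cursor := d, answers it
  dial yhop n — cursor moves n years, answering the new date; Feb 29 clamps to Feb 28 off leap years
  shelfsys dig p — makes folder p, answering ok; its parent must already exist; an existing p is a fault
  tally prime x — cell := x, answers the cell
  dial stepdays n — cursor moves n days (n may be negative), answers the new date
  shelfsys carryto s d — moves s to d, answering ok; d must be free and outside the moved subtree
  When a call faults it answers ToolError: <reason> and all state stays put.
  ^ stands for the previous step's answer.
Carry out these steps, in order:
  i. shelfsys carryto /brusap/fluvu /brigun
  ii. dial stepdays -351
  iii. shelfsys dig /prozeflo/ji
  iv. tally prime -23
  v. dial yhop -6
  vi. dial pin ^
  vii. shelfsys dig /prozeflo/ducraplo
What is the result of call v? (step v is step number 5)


Answer: 2093-12-02

Derivation:
I use shelfsys carryto(s='/brusap/fluvu', d='/brigun'), and get ToolError: not found.
Then dial stepdays(n='-351'): 2099-12-02.
Now I run shelfsys dig(p='/prozeflo/ji'), — result: ok.
Now I run tally prime(x='-23'), — result: -23.
Next I call dial yhop(n='-6'), → 2093-12-02.
Then dial pin(d='^'), and see 2093-12-02.
Using shelfsys dig(p='/prozeflo/ducraplo'), → ok.


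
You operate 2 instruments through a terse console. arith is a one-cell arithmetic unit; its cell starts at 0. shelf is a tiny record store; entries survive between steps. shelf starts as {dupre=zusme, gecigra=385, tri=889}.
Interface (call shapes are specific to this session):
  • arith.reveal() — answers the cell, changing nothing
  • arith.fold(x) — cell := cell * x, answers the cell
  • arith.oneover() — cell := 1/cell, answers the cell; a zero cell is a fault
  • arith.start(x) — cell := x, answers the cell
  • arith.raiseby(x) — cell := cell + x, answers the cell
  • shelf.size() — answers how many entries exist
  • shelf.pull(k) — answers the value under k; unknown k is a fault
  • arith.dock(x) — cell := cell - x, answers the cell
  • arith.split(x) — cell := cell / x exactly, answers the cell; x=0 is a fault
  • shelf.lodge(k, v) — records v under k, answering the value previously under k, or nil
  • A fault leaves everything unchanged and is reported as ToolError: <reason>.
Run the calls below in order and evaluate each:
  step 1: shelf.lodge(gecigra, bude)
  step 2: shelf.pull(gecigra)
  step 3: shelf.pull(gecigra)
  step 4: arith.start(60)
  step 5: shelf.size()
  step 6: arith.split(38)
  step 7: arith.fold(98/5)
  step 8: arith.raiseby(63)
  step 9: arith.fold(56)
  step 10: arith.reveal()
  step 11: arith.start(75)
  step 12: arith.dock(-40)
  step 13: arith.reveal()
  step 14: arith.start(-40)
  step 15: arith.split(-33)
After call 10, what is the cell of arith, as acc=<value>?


% lodge k='gecigra' v='bude'
:: 385
% pull k='gecigra'
:: bude
% pull k='gecigra'
:: bude
% start x='60'
:: 60
% size
:: 3
% split x='38'
:: 30/19
% fold x='98/5'
:: 588/19
% raiseby x='63'
:: 1785/19
% fold x='56'
:: 99960/19
% reveal
:: 99960/19
% start x='75'
:: 75
% dock x='-40'
:: 115
% reveal
:: 115
% start x='-40'
:: -40
% split x='-33'
:: 40/33

Answer: acc=99960/19


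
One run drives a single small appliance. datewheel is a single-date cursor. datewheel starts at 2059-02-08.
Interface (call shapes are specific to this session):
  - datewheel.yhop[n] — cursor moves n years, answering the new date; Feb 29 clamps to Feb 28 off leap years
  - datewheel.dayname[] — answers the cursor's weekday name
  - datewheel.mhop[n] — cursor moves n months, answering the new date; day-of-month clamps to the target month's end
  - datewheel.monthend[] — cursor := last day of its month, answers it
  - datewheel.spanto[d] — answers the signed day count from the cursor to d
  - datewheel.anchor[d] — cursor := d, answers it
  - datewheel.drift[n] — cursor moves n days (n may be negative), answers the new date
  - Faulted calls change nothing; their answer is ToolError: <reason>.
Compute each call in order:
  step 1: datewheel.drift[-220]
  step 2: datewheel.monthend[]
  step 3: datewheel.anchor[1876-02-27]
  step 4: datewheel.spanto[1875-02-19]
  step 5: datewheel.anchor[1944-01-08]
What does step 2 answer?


Answer: 2058-07-31

Derivation:
% datewheel.drift -220
[out] 2058-07-03
% datewheel.monthend
[out] 2058-07-31
% datewheel.anchor 1876-02-27
[out] 1876-02-27
% datewheel.spanto 1875-02-19
[out] -373
% datewheel.anchor 1944-01-08
[out] 1944-01-08


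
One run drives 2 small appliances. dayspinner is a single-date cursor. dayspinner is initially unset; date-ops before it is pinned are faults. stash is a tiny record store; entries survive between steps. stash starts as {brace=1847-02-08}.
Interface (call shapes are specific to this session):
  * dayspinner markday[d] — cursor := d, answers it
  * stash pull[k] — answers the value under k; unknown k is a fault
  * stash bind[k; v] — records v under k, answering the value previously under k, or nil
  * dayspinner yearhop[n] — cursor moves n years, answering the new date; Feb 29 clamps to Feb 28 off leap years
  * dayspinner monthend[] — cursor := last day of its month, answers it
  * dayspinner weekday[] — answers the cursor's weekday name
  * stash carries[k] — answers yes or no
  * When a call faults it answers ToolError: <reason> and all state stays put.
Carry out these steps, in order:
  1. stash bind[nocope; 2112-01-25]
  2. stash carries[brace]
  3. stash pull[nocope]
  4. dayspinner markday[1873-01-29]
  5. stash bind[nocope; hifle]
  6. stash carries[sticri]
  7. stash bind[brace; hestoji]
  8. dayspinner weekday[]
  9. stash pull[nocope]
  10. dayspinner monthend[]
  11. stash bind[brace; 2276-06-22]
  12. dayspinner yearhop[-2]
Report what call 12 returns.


> stash bind k→nocope v→2112-01-25
:: nil
> stash carries k→brace
:: yes
> stash pull k→nocope
:: 2112-01-25
> dayspinner markday d→1873-01-29
:: 1873-01-29
> stash bind k→nocope v→hifle
:: 2112-01-25
> stash carries k→sticri
:: no
> stash bind k→brace v→hestoji
:: 1847-02-08
> dayspinner weekday
:: Wednesday
> stash pull k→nocope
:: hifle
> dayspinner monthend
:: 1873-01-31
> stash bind k→brace v→2276-06-22
:: hestoji
> dayspinner yearhop n→-2
:: 1871-01-31

Answer: 1871-01-31


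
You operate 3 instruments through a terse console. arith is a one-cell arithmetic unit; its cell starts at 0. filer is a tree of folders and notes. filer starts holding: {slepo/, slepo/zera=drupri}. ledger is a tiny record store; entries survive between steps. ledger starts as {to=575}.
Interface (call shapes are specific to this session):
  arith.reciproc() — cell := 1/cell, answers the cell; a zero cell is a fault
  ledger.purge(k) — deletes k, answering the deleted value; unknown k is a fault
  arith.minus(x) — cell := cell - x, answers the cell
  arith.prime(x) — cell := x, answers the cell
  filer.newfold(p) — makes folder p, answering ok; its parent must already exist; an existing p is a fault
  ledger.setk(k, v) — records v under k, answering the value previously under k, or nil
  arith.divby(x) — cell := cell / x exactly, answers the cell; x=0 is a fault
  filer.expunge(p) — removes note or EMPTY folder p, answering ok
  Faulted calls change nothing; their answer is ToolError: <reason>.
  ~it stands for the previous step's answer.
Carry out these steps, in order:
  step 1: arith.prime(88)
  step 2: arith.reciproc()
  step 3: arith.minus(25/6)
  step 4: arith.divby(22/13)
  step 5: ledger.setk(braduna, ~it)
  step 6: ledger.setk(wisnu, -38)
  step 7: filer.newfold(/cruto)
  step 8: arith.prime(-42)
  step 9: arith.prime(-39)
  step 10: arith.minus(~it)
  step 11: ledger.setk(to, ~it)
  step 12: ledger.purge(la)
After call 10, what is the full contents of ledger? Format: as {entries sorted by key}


# 1. prime(x→88) == 88
# 2. reciproc() == 1/88
# 3. minus(x→25/6) == -1097/264
# 4. divby(x→22/13) == -14261/5808
# 5. setk(k→braduna, v→~it) == nil
# 6. setk(k→wisnu, v→-38) == nil
# 7. newfold(p→/cruto) == ok
# 8. prime(x→-42) == -42
# 9. prime(x→-39) == -39
# 10. minus(x→~it) == 0
# 11. setk(k→to, v→~it) == 575
# 12. purge(k→la) == ToolError: no such key la

Answer: {braduna=-14261/5808, to=575, wisnu=-38}


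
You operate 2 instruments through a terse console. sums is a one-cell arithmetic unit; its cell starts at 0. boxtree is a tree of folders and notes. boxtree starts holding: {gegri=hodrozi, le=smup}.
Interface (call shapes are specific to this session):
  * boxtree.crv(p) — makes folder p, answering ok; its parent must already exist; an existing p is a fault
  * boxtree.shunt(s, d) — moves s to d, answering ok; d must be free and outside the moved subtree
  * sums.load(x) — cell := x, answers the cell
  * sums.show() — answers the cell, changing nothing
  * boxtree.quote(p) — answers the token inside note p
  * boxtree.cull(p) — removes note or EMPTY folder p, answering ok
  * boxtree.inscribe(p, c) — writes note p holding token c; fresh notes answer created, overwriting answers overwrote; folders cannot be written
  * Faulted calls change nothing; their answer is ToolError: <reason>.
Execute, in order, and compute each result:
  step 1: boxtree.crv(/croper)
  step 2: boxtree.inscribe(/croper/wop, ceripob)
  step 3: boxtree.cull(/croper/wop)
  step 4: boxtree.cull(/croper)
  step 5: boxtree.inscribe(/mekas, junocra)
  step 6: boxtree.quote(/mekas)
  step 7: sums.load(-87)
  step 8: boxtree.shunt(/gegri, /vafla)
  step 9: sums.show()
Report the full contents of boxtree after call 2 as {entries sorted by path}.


CALL crv[/croper]
RET  ok
CALL inscribe[/croper/wop; ceripob]
RET  created
CALL cull[/croper/wop]
RET  ok
CALL cull[/croper]
RET  ok
CALL inscribe[/mekas; junocra]
RET  created
CALL quote[/mekas]
RET  junocra
CALL load[-87]
RET  -87
CALL shunt[/gegri; /vafla]
RET  ok
CALL show[]
RET  -87

Answer: {croper/, croper/wop=ceripob, gegri=hodrozi, le=smup}


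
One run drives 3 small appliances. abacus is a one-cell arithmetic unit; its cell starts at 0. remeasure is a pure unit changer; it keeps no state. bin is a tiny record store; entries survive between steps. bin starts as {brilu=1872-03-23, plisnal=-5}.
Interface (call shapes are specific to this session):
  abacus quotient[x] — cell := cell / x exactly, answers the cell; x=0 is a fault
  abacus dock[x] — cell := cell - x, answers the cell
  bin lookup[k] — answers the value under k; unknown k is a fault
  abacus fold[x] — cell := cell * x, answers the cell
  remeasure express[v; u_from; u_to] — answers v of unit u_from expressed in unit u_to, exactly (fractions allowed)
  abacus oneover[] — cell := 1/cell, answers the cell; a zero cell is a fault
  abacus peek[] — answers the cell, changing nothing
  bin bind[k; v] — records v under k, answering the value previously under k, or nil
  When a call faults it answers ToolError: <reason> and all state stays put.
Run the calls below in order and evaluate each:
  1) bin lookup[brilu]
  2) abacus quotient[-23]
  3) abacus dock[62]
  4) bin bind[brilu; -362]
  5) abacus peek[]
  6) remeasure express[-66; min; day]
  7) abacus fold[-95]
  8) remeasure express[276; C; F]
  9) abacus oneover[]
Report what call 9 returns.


Answer: 1/5890

Derivation:
I run bin lookup with brilu, and see 1872-03-23.
Calling abacus quotient with -23, and see 0.
I run abacus dock with 62, which returns -62.
Now I run bin bind with brilu, -362, → 1872-03-23.
I use abacus peek(), giving -62.
Next I call remeasure express with -66, min, day, giving -11/240.
Now I run abacus fold with -95: 5890.
I run remeasure express with 276, C, F, and get 2644/5.
Now I run abacus oneover(), which returns 1/5890.


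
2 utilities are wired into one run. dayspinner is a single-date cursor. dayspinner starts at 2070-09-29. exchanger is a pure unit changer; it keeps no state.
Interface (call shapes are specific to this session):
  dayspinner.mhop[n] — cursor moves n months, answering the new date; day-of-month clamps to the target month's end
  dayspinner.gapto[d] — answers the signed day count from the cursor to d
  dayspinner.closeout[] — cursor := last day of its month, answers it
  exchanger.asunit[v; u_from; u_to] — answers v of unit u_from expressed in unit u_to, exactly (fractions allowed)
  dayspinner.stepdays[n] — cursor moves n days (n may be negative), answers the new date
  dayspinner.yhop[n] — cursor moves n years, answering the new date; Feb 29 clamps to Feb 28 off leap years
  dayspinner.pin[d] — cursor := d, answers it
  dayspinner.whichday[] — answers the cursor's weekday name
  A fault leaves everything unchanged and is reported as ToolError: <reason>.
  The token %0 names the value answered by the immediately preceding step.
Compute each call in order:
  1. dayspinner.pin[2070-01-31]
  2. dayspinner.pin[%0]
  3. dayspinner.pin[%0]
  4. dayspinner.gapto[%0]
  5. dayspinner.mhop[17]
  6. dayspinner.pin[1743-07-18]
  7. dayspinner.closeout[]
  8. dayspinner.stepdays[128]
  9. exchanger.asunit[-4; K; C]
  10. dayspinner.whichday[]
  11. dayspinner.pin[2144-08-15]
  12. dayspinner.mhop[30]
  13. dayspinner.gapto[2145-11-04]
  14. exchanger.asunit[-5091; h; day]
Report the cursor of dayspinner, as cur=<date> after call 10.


Next I call pin with 2070-01-31, which returns 2070-01-31.
Calling pin with %0, → 2070-01-31.
I try pin with %0, which returns 2070-01-31.
Calling gapto with %0: 0.
I invoke mhop with 17: 2071-06-30.
Next I call pin with 1743-07-18, giving 1743-07-18.
I invoke closeout, and observe 1743-07-31.
I call stepdays with 128, and observe 1743-12-06.
Then asunit with -4, K, C: -5543/20.
I invoke whichday, and see Friday.
Then pin with 2144-08-15, and get 2144-08-15.
Now I run mhop with 30, giving 2147-02-15.
Next I call gapto with 2145-11-04, giving -468.
Now I run asunit with -5091, h, day, which returns -1697/8.

Answer: cur=1743-12-06


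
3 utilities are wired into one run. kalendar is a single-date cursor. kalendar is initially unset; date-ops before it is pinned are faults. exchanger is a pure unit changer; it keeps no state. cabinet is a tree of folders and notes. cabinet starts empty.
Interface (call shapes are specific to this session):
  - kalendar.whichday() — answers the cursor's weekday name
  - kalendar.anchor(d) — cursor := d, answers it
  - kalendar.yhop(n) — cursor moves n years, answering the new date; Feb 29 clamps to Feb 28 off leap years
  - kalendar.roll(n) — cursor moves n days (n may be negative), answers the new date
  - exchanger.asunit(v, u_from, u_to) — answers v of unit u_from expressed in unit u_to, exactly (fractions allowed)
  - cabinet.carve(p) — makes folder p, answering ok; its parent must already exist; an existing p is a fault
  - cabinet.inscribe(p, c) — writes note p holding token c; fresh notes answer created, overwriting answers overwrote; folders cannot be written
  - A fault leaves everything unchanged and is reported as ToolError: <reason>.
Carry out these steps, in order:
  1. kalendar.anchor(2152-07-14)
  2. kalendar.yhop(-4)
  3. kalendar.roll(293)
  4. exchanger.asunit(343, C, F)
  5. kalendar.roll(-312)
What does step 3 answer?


Answer: 2149-05-03

Derivation:
CALL anchor[d='2152-07-14']
RET  2152-07-14
CALL yhop[n='-4']
RET  2148-07-14
CALL roll[n='293']
RET  2149-05-03
CALL asunit[v='343'; u_from='C'; u_to='F']
RET  3247/5
CALL roll[n='-312']
RET  2148-06-25


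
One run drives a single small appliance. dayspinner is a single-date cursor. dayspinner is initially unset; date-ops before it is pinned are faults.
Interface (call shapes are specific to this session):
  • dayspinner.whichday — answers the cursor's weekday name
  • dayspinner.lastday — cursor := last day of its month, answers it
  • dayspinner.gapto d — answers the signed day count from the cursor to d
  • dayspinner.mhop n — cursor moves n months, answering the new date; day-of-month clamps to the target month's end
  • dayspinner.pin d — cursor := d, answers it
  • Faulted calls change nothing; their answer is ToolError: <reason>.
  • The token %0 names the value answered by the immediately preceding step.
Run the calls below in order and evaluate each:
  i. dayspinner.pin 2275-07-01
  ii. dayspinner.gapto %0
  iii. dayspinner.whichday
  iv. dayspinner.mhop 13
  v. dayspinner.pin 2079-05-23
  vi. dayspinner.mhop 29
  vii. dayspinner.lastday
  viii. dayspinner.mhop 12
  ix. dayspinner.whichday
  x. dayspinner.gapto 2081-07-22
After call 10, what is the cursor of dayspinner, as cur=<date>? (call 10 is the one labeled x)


! pin(d='2275-07-01') == 2275-07-01
! gapto(d='%0') == 0
! whichday() == Thursday
! mhop(n='13') == 2276-08-01
! pin(d='2079-05-23') == 2079-05-23
! mhop(n='29') == 2081-10-23
! lastday() == 2081-10-31
! mhop(n='12') == 2082-10-31
! whichday() == Saturday
! gapto(d='2081-07-22') == -466

Answer: cur=2082-10-31


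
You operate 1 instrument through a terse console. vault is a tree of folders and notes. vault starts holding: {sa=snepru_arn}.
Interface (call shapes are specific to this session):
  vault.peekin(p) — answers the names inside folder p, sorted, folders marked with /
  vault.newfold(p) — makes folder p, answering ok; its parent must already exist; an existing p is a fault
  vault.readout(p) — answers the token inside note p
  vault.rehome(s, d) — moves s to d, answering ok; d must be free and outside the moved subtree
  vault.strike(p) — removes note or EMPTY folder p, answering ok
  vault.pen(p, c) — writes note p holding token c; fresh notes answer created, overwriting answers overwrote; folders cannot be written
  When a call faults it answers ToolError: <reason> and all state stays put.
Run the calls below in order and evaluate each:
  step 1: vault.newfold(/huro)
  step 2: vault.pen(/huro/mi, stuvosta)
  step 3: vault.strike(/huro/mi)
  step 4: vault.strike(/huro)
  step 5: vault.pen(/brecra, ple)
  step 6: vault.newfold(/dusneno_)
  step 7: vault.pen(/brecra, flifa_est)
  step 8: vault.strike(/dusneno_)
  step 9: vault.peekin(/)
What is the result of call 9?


-> newfold(p='/huro')
<- ok
-> pen(p='/huro/mi', c='stuvosta')
<- created
-> strike(p='/huro/mi')
<- ok
-> strike(p='/huro')
<- ok
-> pen(p='/brecra', c='ple')
<- created
-> newfold(p='/dusneno_')
<- ok
-> pen(p='/brecra', c='flifa_est')
<- overwrote
-> strike(p='/dusneno_')
<- ok
-> peekin(p='/')
<- [brecra, sa]

Answer: [brecra, sa]


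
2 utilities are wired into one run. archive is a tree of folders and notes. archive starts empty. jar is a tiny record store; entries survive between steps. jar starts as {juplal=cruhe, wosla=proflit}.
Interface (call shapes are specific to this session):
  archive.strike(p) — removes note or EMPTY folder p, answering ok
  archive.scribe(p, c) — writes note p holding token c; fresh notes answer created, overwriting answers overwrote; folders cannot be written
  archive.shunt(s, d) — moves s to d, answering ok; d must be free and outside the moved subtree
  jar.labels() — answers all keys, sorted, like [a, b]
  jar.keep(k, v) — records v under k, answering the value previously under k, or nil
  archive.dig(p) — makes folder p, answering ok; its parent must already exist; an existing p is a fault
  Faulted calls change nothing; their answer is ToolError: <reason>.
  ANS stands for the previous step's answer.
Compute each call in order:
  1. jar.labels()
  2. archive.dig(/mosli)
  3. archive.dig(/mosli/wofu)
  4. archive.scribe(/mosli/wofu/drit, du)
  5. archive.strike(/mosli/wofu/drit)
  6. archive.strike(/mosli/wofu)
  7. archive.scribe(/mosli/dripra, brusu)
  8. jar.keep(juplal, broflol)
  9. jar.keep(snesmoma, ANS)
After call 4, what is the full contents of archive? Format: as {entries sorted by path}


Answer: {mosli/, mosli/wofu/, mosli/wofu/drit=du}

Derivation:
[in] jar.labels
[out] [juplal, wosla]
[in] archive.dig /mosli
[out] ok
[in] archive.dig /mosli/wofu
[out] ok
[in] archive.scribe /mosli/wofu/drit du
[out] created
[in] archive.strike /mosli/wofu/drit
[out] ok
[in] archive.strike /mosli/wofu
[out] ok
[in] archive.scribe /mosli/dripra brusu
[out] created
[in] jar.keep juplal broflol
[out] cruhe
[in] jar.keep snesmoma ANS
[out] nil


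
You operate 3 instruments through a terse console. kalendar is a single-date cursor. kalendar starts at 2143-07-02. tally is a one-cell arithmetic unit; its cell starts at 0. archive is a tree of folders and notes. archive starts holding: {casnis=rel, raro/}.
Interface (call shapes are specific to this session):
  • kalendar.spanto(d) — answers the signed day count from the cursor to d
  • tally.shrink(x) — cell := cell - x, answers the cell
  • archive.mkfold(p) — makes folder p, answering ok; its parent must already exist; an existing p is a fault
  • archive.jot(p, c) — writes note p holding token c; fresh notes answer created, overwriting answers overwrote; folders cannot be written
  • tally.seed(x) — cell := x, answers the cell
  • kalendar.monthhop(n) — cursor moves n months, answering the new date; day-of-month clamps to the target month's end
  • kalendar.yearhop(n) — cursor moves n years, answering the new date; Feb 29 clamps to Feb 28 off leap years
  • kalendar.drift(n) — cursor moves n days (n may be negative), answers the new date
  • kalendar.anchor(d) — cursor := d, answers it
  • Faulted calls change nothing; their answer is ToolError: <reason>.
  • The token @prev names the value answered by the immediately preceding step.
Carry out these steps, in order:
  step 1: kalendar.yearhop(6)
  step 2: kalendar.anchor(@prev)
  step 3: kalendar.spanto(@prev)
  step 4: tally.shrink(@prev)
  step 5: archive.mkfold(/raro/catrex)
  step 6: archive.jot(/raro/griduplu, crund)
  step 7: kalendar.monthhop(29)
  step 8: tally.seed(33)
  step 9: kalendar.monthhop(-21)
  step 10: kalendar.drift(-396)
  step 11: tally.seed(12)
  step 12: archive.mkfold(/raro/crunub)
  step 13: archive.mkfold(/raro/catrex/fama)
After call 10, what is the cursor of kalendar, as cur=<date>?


Answer: cur=2149-01-30

Derivation:
Calling kalendar.yearhop using n: 6, and get 2149-07-02.
I invoke kalendar.anchor using d: @prev, yielding 2149-07-02.
I invoke kalendar.spanto using d: @prev, giving 0.
I run tally.shrink using x: @prev, — result: 0.
I invoke archive.mkfold using p: /raro/catrex, which returns ok.
I invoke archive.jot using p: /raro/griduplu, c: crund: created.
I invoke kalendar.monthhop using n: 29, and see 2151-12-02.
Invoking tally.seed using x: 33: 33.
I run kalendar.monthhop using n: -21, and get 2150-03-02.
Next I call kalendar.drift using n: -396, yielding 2149-01-30.
I invoke tally.seed using x: 12, which returns 12.
Invoking archive.mkfold using p: /raro/crunub: ok.
I try archive.mkfold using p: /raro/catrex/fama, and observe ok.


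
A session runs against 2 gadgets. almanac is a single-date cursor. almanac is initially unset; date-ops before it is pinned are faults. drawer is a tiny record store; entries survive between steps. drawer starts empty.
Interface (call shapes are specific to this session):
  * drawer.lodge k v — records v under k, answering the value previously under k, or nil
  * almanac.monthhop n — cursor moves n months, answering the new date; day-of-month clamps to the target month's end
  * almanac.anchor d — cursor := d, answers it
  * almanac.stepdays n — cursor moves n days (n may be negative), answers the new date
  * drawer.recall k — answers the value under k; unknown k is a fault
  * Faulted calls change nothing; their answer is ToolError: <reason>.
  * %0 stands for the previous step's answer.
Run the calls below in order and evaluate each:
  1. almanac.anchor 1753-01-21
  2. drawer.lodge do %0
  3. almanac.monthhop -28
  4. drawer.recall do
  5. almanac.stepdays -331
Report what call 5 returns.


I use almanac.anchor passing d=1753-01-21, giving 1753-01-21.
I use drawer.lodge passing k=do, v=%0, yielding nil.
Then almanac.monthhop passing n=-28, — result: 1750-09-21.
Next I call drawer.recall passing k=do: 1753-01-21.
I run almanac.stepdays passing n=-331, and observe 1749-10-25.

Answer: 1749-10-25


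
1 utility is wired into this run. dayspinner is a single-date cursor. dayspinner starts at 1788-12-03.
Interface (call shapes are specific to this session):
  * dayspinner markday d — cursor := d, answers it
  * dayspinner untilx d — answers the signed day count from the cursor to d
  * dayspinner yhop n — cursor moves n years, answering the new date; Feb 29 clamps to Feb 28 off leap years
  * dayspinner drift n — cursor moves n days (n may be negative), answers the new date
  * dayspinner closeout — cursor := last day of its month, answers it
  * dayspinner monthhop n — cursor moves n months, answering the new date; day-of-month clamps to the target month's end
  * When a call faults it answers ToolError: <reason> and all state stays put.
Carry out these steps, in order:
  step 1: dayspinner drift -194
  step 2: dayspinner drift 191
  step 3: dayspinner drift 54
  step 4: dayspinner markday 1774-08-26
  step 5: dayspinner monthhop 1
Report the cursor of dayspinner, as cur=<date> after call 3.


Answer: cur=1789-01-23

Derivation:
Next I call dayspinner drift on n='-194', yielding 1788-05-23.
I use dayspinner drift on n='191', — result: 1788-11-30.
I call dayspinner drift on n='54', and get 1789-01-23.
I invoke dayspinner markday on d='1774-08-26', yielding 1774-08-26.
Next I call dayspinner monthhop on n='1', and get 1774-09-26.


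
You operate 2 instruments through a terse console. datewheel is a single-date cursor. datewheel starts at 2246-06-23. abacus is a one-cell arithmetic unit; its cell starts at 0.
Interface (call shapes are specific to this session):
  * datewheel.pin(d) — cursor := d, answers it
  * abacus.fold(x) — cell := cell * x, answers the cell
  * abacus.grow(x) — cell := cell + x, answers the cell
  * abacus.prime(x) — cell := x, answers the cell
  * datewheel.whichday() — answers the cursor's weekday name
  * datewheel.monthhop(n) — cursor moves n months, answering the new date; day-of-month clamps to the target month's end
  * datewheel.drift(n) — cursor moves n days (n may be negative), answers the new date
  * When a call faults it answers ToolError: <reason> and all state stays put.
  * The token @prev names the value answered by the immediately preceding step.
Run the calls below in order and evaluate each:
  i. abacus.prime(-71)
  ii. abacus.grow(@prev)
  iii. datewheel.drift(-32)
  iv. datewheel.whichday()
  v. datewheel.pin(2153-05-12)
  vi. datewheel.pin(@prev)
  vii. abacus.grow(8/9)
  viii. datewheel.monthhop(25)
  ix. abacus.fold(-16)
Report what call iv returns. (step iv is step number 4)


Then abacus.prime using x='-71', and observe -71.
I try abacus.grow using x='@prev', giving -142.
Using datewheel.drift using n='-32', → 2246-05-22.
I try datewheel.whichday(): Friday.
I invoke datewheel.pin using d='2153-05-12', and see 2153-05-12.
Now I run datewheel.pin using d='@prev', yielding 2153-05-12.
Invoking abacus.grow using x='8/9', → -1270/9.
Using datewheel.monthhop using n='25', giving 2155-06-12.
Using abacus.fold using x='-16', yielding 20320/9.

Answer: Friday


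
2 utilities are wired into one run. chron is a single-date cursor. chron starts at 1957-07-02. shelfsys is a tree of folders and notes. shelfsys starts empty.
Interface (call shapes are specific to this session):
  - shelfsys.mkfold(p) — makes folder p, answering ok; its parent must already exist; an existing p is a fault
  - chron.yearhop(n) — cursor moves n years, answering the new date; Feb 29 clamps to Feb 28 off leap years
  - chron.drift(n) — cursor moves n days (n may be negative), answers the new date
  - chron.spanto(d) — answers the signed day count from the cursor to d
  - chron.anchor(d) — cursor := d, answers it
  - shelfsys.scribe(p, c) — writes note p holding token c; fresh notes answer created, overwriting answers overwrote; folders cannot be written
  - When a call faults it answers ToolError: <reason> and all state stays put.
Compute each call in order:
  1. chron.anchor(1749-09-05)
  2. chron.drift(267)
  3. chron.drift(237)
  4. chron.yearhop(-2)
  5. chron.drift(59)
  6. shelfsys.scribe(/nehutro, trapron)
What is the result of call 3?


;; 1. chron.anchor(d=1749-09-05) => 1749-09-05
;; 2. chron.drift(n=267) => 1750-05-30
;; 3. chron.drift(n=237) => 1751-01-22
;; 4. chron.yearhop(n=-2) => 1749-01-22
;; 5. chron.drift(n=59) => 1749-03-22
;; 6. shelfsys.scribe(p=/nehutro, c=trapron) => created

Answer: 1751-01-22


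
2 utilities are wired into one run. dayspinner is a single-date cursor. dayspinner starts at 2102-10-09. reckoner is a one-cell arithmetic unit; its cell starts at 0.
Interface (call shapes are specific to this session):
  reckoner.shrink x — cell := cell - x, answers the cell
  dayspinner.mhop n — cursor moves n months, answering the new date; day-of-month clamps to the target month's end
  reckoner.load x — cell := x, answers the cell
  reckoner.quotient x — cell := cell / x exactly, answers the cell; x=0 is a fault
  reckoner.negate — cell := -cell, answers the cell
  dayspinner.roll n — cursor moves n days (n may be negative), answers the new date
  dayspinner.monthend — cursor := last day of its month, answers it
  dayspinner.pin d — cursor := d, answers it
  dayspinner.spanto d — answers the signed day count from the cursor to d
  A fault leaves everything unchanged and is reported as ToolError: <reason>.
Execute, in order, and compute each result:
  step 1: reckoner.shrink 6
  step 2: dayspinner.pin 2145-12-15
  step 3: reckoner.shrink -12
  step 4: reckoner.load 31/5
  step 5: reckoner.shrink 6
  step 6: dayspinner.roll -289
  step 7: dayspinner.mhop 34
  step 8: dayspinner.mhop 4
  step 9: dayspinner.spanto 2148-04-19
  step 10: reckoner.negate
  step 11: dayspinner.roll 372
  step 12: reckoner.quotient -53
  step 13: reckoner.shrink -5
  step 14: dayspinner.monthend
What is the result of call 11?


Invoking reckoner.shrink(6), and get -6.
Invoking dayspinner.pin(2145-12-15), and get 2145-12-15.
Calling reckoner.shrink(-12), which returns 6.
I try reckoner.load(31/5), and get 31/5.
Invoking reckoner.shrink(6), yielding 1/5.
I use dayspinner.roll(-289), yielding 2145-03-01.
Next I call dayspinner.mhop(34), which returns 2148-01-01.
I try dayspinner.mhop(4), which returns 2148-05-01.
I use dayspinner.spanto(2148-04-19), and observe -12.
I invoke reckoner.negate(), yielding -1/5.
Calling dayspinner.roll(372), which returns 2149-05-08.
I try reckoner.quotient(-53), and see 1/265.
I invoke reckoner.shrink(-5): 1326/265.
Using dayspinner.monthend: 2149-05-31.

Answer: 2149-05-08


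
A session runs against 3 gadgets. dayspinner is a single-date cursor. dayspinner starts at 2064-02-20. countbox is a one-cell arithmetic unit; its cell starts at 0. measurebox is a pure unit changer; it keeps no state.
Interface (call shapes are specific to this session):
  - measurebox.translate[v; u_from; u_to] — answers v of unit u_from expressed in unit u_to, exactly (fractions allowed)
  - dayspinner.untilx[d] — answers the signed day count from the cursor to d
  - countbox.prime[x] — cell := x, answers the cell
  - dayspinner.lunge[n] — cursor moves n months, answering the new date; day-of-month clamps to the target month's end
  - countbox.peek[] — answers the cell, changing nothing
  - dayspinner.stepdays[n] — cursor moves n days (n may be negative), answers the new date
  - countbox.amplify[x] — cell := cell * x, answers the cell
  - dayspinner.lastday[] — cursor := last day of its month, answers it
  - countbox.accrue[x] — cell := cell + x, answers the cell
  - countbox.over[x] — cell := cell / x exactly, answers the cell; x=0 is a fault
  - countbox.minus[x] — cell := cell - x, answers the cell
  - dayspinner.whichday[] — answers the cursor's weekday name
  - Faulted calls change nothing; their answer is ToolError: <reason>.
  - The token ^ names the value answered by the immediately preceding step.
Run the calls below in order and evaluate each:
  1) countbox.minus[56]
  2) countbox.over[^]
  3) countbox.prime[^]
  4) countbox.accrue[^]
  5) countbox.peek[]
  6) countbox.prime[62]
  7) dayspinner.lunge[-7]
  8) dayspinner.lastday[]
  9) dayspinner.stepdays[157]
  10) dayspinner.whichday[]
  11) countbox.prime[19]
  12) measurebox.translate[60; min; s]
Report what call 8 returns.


Answer: 2063-07-31

Derivation:
Step: countbox.minus[x: 56]
Result: -56
Step: countbox.over[x: ^]
Result: 1
Step: countbox.prime[x: ^]
Result: 1
Step: countbox.accrue[x: ^]
Result: 2
Step: countbox.peek[]
Result: 2
Step: countbox.prime[x: 62]
Result: 62
Step: dayspinner.lunge[n: -7]
Result: 2063-07-20
Step: dayspinner.lastday[]
Result: 2063-07-31
Step: dayspinner.stepdays[n: 157]
Result: 2064-01-04
Step: dayspinner.whichday[]
Result: Friday
Step: countbox.prime[x: 19]
Result: 19
Step: measurebox.translate[v: 60; u_from: min; u_to: s]
Result: 3600


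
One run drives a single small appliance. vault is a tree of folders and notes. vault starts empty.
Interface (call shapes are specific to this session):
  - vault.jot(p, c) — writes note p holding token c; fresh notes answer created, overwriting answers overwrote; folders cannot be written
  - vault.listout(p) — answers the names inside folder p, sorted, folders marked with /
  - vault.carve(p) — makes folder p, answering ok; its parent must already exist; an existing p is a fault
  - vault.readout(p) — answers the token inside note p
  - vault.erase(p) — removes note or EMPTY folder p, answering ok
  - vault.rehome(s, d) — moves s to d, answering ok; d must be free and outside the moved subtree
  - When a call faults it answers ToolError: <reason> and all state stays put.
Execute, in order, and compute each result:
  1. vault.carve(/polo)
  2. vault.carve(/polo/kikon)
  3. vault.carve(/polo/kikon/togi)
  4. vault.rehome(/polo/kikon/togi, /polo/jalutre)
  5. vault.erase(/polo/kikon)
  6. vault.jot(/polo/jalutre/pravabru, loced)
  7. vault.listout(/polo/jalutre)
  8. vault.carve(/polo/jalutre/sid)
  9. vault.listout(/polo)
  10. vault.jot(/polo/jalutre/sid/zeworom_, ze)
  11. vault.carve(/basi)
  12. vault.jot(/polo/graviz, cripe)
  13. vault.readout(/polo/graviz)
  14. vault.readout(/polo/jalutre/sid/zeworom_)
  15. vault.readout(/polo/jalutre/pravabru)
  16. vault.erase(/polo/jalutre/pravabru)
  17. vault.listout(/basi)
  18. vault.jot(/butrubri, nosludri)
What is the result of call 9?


→ carve(p: /polo)
← ok
→ carve(p: /polo/kikon)
← ok
→ carve(p: /polo/kikon/togi)
← ok
→ rehome(s: /polo/kikon/togi, d: /polo/jalutre)
← ok
→ erase(p: /polo/kikon)
← ok
→ jot(p: /polo/jalutre/pravabru, c: loced)
← created
→ listout(p: /polo/jalutre)
← [pravabru]
→ carve(p: /polo/jalutre/sid)
← ok
→ listout(p: /polo)
← [jalutre/]
→ jot(p: /polo/jalutre/sid/zeworom_, c: ze)
← created
→ carve(p: /basi)
← ok
→ jot(p: /polo/graviz, c: cripe)
← created
→ readout(p: /polo/graviz)
← cripe
→ readout(p: /polo/jalutre/sid/zeworom_)
← ze
→ readout(p: /polo/jalutre/pravabru)
← loced
→ erase(p: /polo/jalutre/pravabru)
← ok
→ listout(p: /basi)
← []
→ jot(p: /butrubri, c: nosludri)
← created

Answer: [jalutre/]


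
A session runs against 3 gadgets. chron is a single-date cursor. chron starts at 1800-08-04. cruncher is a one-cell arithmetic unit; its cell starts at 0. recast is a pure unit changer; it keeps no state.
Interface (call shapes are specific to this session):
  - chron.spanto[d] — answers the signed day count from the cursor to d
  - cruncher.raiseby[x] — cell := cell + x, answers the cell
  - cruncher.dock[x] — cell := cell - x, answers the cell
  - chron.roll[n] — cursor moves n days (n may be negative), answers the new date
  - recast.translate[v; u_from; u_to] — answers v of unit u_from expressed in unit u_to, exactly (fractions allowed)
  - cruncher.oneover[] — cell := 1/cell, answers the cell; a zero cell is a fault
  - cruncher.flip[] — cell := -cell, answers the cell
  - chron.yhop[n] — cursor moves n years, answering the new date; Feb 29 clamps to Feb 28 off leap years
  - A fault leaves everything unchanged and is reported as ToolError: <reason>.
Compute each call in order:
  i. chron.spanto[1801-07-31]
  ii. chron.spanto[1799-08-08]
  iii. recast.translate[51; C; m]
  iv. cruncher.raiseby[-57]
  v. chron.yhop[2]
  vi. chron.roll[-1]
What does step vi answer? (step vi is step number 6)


==> chron.spanto(d='1801-07-31')
<== 361
==> chron.spanto(d='1799-08-08')
<== -361
==> recast.translate(v='51', u_from='C', u_to='m')
<== ToolError: incompatible units
==> cruncher.raiseby(x='-57')
<== -57
==> chron.yhop(n='2')
<== 1802-08-04
==> chron.roll(n='-1')
<== 1802-08-03

Answer: 1802-08-03


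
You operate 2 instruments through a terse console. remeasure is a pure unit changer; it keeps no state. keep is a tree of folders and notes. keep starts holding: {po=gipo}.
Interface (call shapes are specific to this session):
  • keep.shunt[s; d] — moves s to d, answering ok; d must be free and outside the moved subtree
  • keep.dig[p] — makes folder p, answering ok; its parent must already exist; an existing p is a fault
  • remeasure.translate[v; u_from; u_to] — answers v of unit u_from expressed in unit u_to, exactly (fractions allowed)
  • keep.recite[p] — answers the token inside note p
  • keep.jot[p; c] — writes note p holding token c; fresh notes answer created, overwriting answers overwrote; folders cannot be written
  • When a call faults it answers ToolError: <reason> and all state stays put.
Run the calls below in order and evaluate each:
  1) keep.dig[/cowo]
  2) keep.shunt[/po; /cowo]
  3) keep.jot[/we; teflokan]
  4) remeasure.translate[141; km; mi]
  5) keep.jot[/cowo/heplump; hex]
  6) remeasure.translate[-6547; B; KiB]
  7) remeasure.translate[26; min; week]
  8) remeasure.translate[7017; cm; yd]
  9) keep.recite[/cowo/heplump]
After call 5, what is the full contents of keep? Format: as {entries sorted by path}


Answer: {cowo/, cowo/heplump=hex, po=gipo, we=teflokan}

Derivation:
# 1. keep.dig(p='/cowo') == ok
# 2. keep.shunt(s='/po', d='/cowo') == ToolError: exists
# 3. keep.jot(p='/we', c='teflokan') == created
# 4. remeasure.translate(v='141', u_from='km', u_to='mi') == 734375/8382
# 5. keep.jot(p='/cowo/heplump', c='hex') == created
# 6. remeasure.translate(v='-6547', u_from='B', u_to='KiB') == -6547/1024
# 7. remeasure.translate(v='26', u_from='min', u_to='week') == 13/5040
# 8. remeasure.translate(v='7017', u_from='cm', u_to='yd') == 58475/762
# 9. keep.recite(p='/cowo/heplump') == hex


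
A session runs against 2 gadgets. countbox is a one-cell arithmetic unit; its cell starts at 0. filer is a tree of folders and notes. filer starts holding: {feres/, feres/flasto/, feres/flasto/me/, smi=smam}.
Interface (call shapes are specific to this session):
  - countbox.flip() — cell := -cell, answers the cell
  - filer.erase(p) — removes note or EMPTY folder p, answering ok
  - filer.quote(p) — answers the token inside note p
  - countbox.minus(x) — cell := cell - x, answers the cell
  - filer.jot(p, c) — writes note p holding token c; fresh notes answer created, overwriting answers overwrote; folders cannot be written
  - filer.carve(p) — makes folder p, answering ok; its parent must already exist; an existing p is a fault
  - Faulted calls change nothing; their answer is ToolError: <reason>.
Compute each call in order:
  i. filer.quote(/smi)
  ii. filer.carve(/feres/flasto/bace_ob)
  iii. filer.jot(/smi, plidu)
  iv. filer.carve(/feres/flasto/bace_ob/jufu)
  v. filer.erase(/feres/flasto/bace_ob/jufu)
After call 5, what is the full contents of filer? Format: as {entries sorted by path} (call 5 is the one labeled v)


Answer: {feres/, feres/flasto/, feres/flasto/bace_ob/, feres/flasto/me/, smi=plidu}

Derivation:
>> quote(p=/smi)
<< smam
>> carve(p=/feres/flasto/bace_ob)
<< ok
>> jot(p=/smi, c=plidu)
<< overwrote
>> carve(p=/feres/flasto/bace_ob/jufu)
<< ok
>> erase(p=/feres/flasto/bace_ob/jufu)
<< ok
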